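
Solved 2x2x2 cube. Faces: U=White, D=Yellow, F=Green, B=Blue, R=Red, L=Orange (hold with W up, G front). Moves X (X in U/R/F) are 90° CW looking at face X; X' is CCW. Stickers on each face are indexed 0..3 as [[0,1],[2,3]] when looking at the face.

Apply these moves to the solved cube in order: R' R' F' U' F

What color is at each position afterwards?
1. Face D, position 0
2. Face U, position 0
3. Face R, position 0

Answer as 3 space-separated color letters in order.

Answer: Y Y W

Derivation:
After move 1 (R'): R=RRRR U=WBWB F=GWGW D=YGYG B=YBYB
After move 2 (R'): R=RRRR U=WYWY F=GBGB D=YWYW B=GBGB
After move 3 (F'): F=BBGG U=WYRR R=WRYR D=OOYW L=OYOW
After move 4 (U'): U=YRWR F=OYGG R=BBYR B=WRGB L=GBOW
After move 5 (F): F=GOGY U=YRWB R=WBRR D=YBYW L=GOOO
Query 1: D[0] = Y
Query 2: U[0] = Y
Query 3: R[0] = W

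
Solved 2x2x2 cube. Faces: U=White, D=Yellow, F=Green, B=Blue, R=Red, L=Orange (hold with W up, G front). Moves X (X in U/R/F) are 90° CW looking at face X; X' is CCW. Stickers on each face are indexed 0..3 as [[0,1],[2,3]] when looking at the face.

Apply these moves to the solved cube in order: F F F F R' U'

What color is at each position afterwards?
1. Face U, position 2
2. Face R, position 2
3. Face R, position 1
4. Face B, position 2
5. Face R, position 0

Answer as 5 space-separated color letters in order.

After move 1 (F): F=GGGG U=WWOO R=WRWR D=RRYY L=OYOY
After move 2 (F): F=GGGG U=WWYY R=OROR D=WWYY L=OROR
After move 3 (F): F=GGGG U=WWRR R=YRYR D=OOYY L=OWOW
After move 4 (F): F=GGGG U=WWWW R=RRRR D=YYYY L=OOOO
After move 5 (R'): R=RRRR U=WBWB F=GWGW D=YGYG B=YBYB
After move 6 (U'): U=BBWW F=OOGW R=GWRR B=RRYB L=YBOO
Query 1: U[2] = W
Query 2: R[2] = R
Query 3: R[1] = W
Query 4: B[2] = Y
Query 5: R[0] = G

Answer: W R W Y G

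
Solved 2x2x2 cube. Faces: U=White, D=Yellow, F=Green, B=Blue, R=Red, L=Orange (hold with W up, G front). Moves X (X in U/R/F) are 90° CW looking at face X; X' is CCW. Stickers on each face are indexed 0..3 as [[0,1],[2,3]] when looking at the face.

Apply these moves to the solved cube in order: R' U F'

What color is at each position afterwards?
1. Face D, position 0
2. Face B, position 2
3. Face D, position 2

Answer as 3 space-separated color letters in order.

After move 1 (R'): R=RRRR U=WBWB F=GWGW D=YGYG B=YBYB
After move 2 (U): U=WWBB F=RRGW R=YBRR B=OOYB L=GWOO
After move 3 (F'): F=RWRG U=WWYR R=GBYR D=WOYG L=GBOB
Query 1: D[0] = W
Query 2: B[2] = Y
Query 3: D[2] = Y

Answer: W Y Y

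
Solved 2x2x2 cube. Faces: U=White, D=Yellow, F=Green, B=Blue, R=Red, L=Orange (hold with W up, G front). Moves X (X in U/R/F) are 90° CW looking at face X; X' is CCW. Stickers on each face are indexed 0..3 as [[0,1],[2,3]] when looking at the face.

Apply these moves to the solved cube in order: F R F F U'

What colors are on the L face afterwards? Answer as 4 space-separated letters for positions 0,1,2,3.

Answer: O B O W

Derivation:
After move 1 (F): F=GGGG U=WWOO R=WRWR D=RRYY L=OYOY
After move 2 (R): R=WWRR U=WGOG F=GRGY D=RBYB B=OBWB
After move 3 (F): F=GGYR U=WGYY R=OWGR D=RWYB L=OROB
After move 4 (F): F=YGRG U=WGBR R=YWYR D=GOYB L=OROW
After move 5 (U'): U=GRWB F=ORRG R=YGYR B=YWWB L=OBOW
Query: L face = OBOW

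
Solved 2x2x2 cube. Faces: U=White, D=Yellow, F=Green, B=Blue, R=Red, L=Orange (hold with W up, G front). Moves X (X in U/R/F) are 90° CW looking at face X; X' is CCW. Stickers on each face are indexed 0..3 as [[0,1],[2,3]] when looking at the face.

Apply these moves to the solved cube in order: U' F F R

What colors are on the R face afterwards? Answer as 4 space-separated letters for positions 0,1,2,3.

After move 1 (U'): U=WWWW F=OOGG R=GGRR B=RRBB L=BBOO
After move 2 (F): F=GOGO U=WWOB R=WGWR D=RGYY L=BYOY
After move 3 (F): F=GGOO U=WWYY R=OGBR D=WWYY L=BROG
After move 4 (R): R=BORG U=WGYO F=GWOY D=WBYR B=YRWB
Query: R face = BORG

Answer: B O R G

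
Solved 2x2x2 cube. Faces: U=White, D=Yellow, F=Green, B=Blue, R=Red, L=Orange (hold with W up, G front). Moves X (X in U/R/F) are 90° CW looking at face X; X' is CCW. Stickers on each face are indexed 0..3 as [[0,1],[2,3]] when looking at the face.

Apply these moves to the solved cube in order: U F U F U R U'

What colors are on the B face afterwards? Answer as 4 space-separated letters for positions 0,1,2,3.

After move 1 (U): U=WWWW F=RRGG R=BBRR B=OOBB L=GGOO
After move 2 (F): F=GRGR U=WWOG R=WBWR D=RBYY L=GYOY
After move 3 (U): U=OWGW F=WBGR R=OOWR B=GYBB L=GROY
After move 4 (F): F=GWRB U=OWYR R=GOWR D=WOYY L=GROB
After move 5 (U): U=YORW F=GORB R=GYWR B=GRBB L=GWOB
After move 6 (R): R=WGRY U=YORB F=GORY D=WBYG B=WROB
After move 7 (U'): U=OBYR F=GWRY R=GORY B=WGOB L=WROB
Query: B face = WGOB

Answer: W G O B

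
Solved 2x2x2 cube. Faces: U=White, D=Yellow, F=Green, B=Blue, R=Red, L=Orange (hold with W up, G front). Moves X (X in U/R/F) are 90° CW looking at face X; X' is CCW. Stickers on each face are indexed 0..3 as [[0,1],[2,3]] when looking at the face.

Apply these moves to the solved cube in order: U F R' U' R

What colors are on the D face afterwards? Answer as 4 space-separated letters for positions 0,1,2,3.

After move 1 (U): U=WWWW F=RRGG R=BBRR B=OOBB L=GGOO
After move 2 (F): F=GRGR U=WWOG R=WBWR D=RBYY L=GYOY
After move 3 (R'): R=BRWW U=WBOO F=GWGG D=RRYR B=YOBB
After move 4 (U'): U=BOWO F=GYGG R=GWWW B=BRBB L=YOOY
After move 5 (R): R=WGWW U=BYWG F=GRGR D=RBYB B=OROB
Query: D face = RBYB

Answer: R B Y B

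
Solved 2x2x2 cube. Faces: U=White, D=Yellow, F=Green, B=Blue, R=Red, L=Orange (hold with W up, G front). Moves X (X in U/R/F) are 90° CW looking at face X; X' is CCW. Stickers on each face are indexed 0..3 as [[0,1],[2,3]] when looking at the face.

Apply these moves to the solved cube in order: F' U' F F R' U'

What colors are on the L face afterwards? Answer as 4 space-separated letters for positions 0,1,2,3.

After move 1 (F'): F=GGGG U=WWRR R=YRYR D=OOYY L=OWOW
After move 2 (U'): U=WRWR F=OWGG R=GGYR B=YRBB L=BBOW
After move 3 (F): F=GOGW U=WRWB R=WGRR D=YGYY L=BOOO
After move 4 (F): F=GGWO U=WROO R=WGBR D=RWYY L=BYOG
After move 5 (R'): R=GRWB U=WBOY F=GRWO D=RGYO B=YRWB
After move 6 (U'): U=BYWO F=BYWO R=GRWB B=GRWB L=YROG
Query: L face = YROG

Answer: Y R O G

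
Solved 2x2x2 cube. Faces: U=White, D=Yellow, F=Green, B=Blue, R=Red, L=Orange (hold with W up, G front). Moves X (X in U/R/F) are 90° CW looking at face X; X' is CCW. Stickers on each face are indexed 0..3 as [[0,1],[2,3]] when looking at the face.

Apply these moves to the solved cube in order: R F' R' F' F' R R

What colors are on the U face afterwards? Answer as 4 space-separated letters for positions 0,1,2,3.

After move 1 (R): R=RRRR U=WGWG F=GYGY D=YBYB B=WBWB
After move 2 (F'): F=YYGG U=WGRR R=BRYR D=OOYB L=OGOW
After move 3 (R'): R=RRBY U=WWRW F=YGGR D=OYYG B=BBOB
After move 4 (F'): F=GRYG U=WWRB R=YROY D=GWYG L=OWOR
After move 5 (F'): F=RGGY U=WWYO R=WRGY D=WRYG L=OBOR
After move 6 (R): R=GWYR U=WGYY F=RRGG D=WOYB B=OBWB
After move 7 (R): R=YGRW U=WRYG F=ROGB D=WWYO B=YBGB
Query: U face = WRYG

Answer: W R Y G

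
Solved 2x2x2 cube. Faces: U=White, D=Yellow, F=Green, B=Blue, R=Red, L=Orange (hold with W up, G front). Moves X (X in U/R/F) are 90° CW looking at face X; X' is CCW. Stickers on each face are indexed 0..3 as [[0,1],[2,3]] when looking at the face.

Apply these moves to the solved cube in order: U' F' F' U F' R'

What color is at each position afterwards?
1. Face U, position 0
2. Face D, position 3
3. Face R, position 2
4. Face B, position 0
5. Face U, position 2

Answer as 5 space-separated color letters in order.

Answer: Y O W Y R

Derivation:
After move 1 (U'): U=WWWW F=OOGG R=GGRR B=RRBB L=BBOO
After move 2 (F'): F=OGOG U=WWGR R=YGYR D=BOYY L=BWOW
After move 3 (F'): F=GGOO U=WWYY R=OGBR D=WWYY L=BROG
After move 4 (U): U=YWYW F=OGOO R=RRBR B=BRBB L=GGOG
After move 5 (F'): F=GOOO U=YWRB R=WRWR D=GGYY L=GWOY
After move 6 (R'): R=RRWW U=YBRB F=GWOB D=GOYO B=YRGB
Query 1: U[0] = Y
Query 2: D[3] = O
Query 3: R[2] = W
Query 4: B[0] = Y
Query 5: U[2] = R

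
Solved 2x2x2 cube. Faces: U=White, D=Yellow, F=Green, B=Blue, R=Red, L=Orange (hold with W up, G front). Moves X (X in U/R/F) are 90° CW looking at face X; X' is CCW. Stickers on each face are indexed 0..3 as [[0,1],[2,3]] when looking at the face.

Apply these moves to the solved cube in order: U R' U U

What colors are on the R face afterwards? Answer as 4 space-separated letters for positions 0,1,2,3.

After move 1 (U): U=WWWW F=RRGG R=BBRR B=OOBB L=GGOO
After move 2 (R'): R=BRBR U=WBWO F=RWGW D=YRYG B=YOYB
After move 3 (U): U=WWOB F=BRGW R=YOBR B=GGYB L=RWOO
After move 4 (U): U=OWBW F=YOGW R=GGBR B=RWYB L=BROO
Query: R face = GGBR

Answer: G G B R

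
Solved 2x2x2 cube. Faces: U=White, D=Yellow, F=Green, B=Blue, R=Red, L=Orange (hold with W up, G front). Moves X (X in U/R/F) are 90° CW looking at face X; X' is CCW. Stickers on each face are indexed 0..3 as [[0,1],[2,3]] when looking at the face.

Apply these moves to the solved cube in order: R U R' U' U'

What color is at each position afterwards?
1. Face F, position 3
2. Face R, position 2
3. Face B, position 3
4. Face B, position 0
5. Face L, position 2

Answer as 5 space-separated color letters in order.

Answer: G W B R O

Derivation:
After move 1 (R): R=RRRR U=WGWG F=GYGY D=YBYB B=WBWB
After move 2 (U): U=WWGG F=RRGY R=WBRR B=OOWB L=GYOO
After move 3 (R'): R=BRWR U=WWGO F=RWGG D=YRYY B=BOBB
After move 4 (U'): U=WOWG F=GYGG R=RWWR B=BRBB L=BOOO
After move 5 (U'): U=OGWW F=BOGG R=GYWR B=RWBB L=BROO
Query 1: F[3] = G
Query 2: R[2] = W
Query 3: B[3] = B
Query 4: B[0] = R
Query 5: L[2] = O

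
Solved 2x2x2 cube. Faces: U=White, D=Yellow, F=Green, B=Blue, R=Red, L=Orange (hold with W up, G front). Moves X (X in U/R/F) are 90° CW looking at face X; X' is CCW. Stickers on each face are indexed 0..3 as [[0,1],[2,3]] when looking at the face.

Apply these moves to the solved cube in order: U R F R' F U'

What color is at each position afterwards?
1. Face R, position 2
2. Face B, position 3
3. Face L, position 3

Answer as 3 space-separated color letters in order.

Answer: W B R

Derivation:
After move 1 (U): U=WWWW F=RRGG R=BBRR B=OOBB L=GGOO
After move 2 (R): R=RBRB U=WRWG F=RYGY D=YBYO B=WOWB
After move 3 (F): F=GRYY U=WROG R=WBGB D=RRYO L=GYOB
After move 4 (R'): R=BBWG U=WWOW F=GRYG D=RRYY B=OORB
After move 5 (F): F=YGGR U=WWBY R=OBWG D=WBYY L=GROR
After move 6 (U'): U=WYWB F=GRGR R=YGWG B=OBRB L=OOOR
Query 1: R[2] = W
Query 2: B[3] = B
Query 3: L[3] = R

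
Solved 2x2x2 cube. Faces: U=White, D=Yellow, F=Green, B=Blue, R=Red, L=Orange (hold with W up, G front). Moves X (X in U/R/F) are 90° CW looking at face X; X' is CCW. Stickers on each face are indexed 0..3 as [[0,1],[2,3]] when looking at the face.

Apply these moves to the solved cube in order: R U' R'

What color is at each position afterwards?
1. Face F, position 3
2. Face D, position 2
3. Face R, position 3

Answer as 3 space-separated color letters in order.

After move 1 (R): R=RRRR U=WGWG F=GYGY D=YBYB B=WBWB
After move 2 (U'): U=GGWW F=OOGY R=GYRR B=RRWB L=WBOO
After move 3 (R'): R=YRGR U=GWWR F=OGGW D=YOYY B=BRBB
Query 1: F[3] = W
Query 2: D[2] = Y
Query 3: R[3] = R

Answer: W Y R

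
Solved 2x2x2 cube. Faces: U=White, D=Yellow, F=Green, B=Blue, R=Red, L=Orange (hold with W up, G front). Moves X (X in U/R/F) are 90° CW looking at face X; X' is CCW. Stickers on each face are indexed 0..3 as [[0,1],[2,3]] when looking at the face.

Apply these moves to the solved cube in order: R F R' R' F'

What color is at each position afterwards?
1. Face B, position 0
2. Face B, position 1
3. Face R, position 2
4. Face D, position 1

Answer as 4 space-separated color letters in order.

After move 1 (R): R=RRRR U=WGWG F=GYGY D=YBYB B=WBWB
After move 2 (F): F=GGYY U=WGOO R=WRGR D=RRYB L=OYOB
After move 3 (R'): R=RRWG U=WWOW F=GGYO D=RGYY B=BBRB
After move 4 (R'): R=RGRW U=WROB F=GWYW D=RGYO B=YBGB
After move 5 (F'): F=WWGY U=WRRR R=GGRW D=YBYO L=OBOO
Query 1: B[0] = Y
Query 2: B[1] = B
Query 3: R[2] = R
Query 4: D[1] = B

Answer: Y B R B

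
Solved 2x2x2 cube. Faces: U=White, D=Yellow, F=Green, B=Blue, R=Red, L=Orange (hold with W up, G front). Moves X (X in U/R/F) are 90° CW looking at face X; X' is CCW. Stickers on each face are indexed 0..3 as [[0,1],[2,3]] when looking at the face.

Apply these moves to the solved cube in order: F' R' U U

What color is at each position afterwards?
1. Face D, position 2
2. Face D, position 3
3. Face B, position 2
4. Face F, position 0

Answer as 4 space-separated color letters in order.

After move 1 (F'): F=GGGG U=WWRR R=YRYR D=OOYY L=OWOW
After move 2 (R'): R=RRYY U=WBRB F=GWGR D=OGYG B=YBOB
After move 3 (U): U=RWBB F=RRGR R=YBYY B=OWOB L=GWOW
After move 4 (U): U=BRBW F=YBGR R=OWYY B=GWOB L=RROW
Query 1: D[2] = Y
Query 2: D[3] = G
Query 3: B[2] = O
Query 4: F[0] = Y

Answer: Y G O Y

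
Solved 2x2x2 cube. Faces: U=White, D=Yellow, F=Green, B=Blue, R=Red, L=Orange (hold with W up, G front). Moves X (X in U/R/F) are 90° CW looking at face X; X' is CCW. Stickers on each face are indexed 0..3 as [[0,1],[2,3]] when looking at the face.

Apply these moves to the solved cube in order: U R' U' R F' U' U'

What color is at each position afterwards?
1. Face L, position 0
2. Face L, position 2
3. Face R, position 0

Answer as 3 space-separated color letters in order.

After move 1 (U): U=WWWW F=RRGG R=BBRR B=OOBB L=GGOO
After move 2 (R'): R=BRBR U=WBWO F=RWGW D=YRYG B=YOYB
After move 3 (U'): U=BOWW F=GGGW R=RWBR B=BRYB L=YOOO
After move 4 (R): R=BRRW U=BGWW F=GRGG D=YYYB B=WROB
After move 5 (F'): F=RGGG U=BGBR R=YRYW D=OOYB L=YWOW
After move 6 (U'): U=GRBB F=YWGG R=RGYW B=YROB L=WROW
After move 7 (U'): U=RBGB F=WRGG R=YWYW B=RGOB L=YROW
Query 1: L[0] = Y
Query 2: L[2] = O
Query 3: R[0] = Y

Answer: Y O Y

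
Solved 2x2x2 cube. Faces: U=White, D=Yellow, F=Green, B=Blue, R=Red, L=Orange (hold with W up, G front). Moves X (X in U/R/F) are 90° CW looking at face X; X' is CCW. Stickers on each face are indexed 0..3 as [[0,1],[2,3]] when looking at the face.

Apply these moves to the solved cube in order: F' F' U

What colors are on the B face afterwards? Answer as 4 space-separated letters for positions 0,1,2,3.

After move 1 (F'): F=GGGG U=WWRR R=YRYR D=OOYY L=OWOW
After move 2 (F'): F=GGGG U=WWYY R=OROR D=WWYY L=OROR
After move 3 (U): U=YWYW F=ORGG R=BBOR B=ORBB L=GGOR
Query: B face = ORBB

Answer: O R B B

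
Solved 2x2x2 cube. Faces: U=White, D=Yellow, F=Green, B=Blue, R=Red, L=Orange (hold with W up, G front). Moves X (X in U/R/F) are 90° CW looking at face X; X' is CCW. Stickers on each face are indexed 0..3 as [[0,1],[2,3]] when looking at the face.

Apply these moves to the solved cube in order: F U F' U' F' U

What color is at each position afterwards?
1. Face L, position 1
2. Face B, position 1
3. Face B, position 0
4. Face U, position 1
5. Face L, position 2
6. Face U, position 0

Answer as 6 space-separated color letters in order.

Answer: G B O W O R

Derivation:
After move 1 (F): F=GGGG U=WWOO R=WRWR D=RRYY L=OYOY
After move 2 (U): U=OWOW F=WRGG R=BBWR B=OYBB L=GGOY
After move 3 (F'): F=RGWG U=OWBW R=RBRR D=GYYY L=GWOO
After move 4 (U'): U=WWOB F=GWWG R=RGRR B=RBBB L=OYOO
After move 5 (F'): F=WGGW U=WWRR R=YGGR D=YOYY L=OBOO
After move 6 (U): U=RWRW F=YGGW R=RBGR B=OBBB L=WGOO
Query 1: L[1] = G
Query 2: B[1] = B
Query 3: B[0] = O
Query 4: U[1] = W
Query 5: L[2] = O
Query 6: U[0] = R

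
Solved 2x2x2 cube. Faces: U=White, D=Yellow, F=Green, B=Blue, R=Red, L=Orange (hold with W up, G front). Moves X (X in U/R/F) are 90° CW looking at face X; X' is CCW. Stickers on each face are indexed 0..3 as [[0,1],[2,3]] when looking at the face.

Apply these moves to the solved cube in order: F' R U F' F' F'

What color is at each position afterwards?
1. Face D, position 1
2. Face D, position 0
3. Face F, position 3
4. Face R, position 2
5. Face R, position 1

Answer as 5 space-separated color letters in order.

After move 1 (F'): F=GGGG U=WWRR R=YRYR D=OOYY L=OWOW
After move 2 (R): R=YYRR U=WGRG F=GOGY D=OBYB B=RBWB
After move 3 (U): U=RWGG F=YYGY R=RBRR B=OWWB L=GOOW
After move 4 (F'): F=YYYG U=RWRR R=BBOR D=OWYB L=GGOG
After move 5 (F'): F=YGYY U=RWBO R=WBOR D=GGYB L=GROR
After move 6 (F'): F=GYYY U=RWWO R=GBGR D=RRYB L=GOOB
Query 1: D[1] = R
Query 2: D[0] = R
Query 3: F[3] = Y
Query 4: R[2] = G
Query 5: R[1] = B

Answer: R R Y G B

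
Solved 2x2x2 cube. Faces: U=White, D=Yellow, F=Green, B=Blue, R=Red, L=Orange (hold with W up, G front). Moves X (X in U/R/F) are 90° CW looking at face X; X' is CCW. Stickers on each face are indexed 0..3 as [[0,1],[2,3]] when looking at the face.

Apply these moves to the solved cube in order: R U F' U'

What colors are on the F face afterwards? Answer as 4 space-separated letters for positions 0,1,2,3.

Answer: G G R G

Derivation:
After move 1 (R): R=RRRR U=WGWG F=GYGY D=YBYB B=WBWB
After move 2 (U): U=WWGG F=RRGY R=WBRR B=OOWB L=GYOO
After move 3 (F'): F=RYRG U=WWWR R=BBYR D=YOYB L=GGOG
After move 4 (U'): U=WRWW F=GGRG R=RYYR B=BBWB L=OOOG
Query: F face = GGRG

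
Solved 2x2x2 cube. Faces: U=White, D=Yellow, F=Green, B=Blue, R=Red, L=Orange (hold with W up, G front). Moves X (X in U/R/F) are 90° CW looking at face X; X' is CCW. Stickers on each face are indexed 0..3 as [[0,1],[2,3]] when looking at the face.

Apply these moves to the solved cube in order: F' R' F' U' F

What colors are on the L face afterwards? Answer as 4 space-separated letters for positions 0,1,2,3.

Answer: Y W O W

Derivation:
After move 1 (F'): F=GGGG U=WWRR R=YRYR D=OOYY L=OWOW
After move 2 (R'): R=RRYY U=WBRB F=GWGR D=OGYG B=YBOB
After move 3 (F'): F=WRGG U=WBRY R=GROY D=WWYG L=OBOR
After move 4 (U'): U=BYWR F=OBGG R=WROY B=GROB L=YBOR
After move 5 (F): F=GOGB U=BYRB R=WRRY D=OWYG L=YWOW
Query: L face = YWOW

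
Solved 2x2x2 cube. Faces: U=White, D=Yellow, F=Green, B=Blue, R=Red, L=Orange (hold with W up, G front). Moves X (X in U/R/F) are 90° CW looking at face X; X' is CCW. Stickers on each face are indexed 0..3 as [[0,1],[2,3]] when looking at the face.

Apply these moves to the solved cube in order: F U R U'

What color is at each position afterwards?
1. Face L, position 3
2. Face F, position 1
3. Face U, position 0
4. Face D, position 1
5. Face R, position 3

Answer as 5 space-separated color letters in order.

Answer: Y G R B B

Derivation:
After move 1 (F): F=GGGG U=WWOO R=WRWR D=RRYY L=OYOY
After move 2 (U): U=OWOW F=WRGG R=BBWR B=OYBB L=GGOY
After move 3 (R): R=WBRB U=OROG F=WRGY D=RBYO B=WYWB
After move 4 (U'): U=RGOO F=GGGY R=WRRB B=WBWB L=WYOY
Query 1: L[3] = Y
Query 2: F[1] = G
Query 3: U[0] = R
Query 4: D[1] = B
Query 5: R[3] = B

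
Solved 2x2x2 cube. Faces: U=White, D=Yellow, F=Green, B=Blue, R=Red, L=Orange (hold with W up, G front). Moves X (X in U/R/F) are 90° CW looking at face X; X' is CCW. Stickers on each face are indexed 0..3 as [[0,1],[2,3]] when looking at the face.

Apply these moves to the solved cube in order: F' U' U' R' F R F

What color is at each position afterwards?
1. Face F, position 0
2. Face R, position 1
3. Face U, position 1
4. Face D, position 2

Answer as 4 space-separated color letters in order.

After move 1 (F'): F=GGGG U=WWRR R=YRYR D=OOYY L=OWOW
After move 2 (U'): U=WRWR F=OWGG R=GGYR B=YRBB L=BBOW
After move 3 (U'): U=RRWW F=BBGG R=OWYR B=GGBB L=YROW
After move 4 (R'): R=WROY U=RBWG F=BRGW D=OBYG B=YGOB
After move 5 (F): F=GBWR U=RBWR R=WRGY D=OWYG L=YOOB
After move 6 (R): R=GWYR U=RBWR F=GWWG D=OOYY B=RGBB
After move 7 (F): F=WGGW U=RBBO R=WWRR D=YGYY L=YOOO
Query 1: F[0] = W
Query 2: R[1] = W
Query 3: U[1] = B
Query 4: D[2] = Y

Answer: W W B Y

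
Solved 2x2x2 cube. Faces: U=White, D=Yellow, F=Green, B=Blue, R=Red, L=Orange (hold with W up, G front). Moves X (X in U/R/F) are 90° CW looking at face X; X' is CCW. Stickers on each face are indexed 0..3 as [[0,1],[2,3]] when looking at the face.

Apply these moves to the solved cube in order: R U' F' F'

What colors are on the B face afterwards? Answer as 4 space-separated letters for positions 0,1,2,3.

Answer: R R W B

Derivation:
After move 1 (R): R=RRRR U=WGWG F=GYGY D=YBYB B=WBWB
After move 2 (U'): U=GGWW F=OOGY R=GYRR B=RRWB L=WBOO
After move 3 (F'): F=OYOG U=GGGR R=BYYR D=BOYB L=WWOW
After move 4 (F'): F=YGOO U=GGBY R=OYBR D=WWYB L=WROG
Query: B face = RRWB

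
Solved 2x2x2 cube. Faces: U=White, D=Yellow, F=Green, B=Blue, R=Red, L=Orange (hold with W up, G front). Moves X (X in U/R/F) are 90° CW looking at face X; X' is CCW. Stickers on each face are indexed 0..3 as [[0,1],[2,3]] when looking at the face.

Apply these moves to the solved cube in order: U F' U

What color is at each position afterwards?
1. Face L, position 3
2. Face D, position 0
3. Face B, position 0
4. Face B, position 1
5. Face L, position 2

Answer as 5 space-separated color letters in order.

Answer: W G G W O

Derivation:
After move 1 (U): U=WWWW F=RRGG R=BBRR B=OOBB L=GGOO
After move 2 (F'): F=RGRG U=WWBR R=YBYR D=GOYY L=GWOW
After move 3 (U): U=BWRW F=YBRG R=OOYR B=GWBB L=RGOW
Query 1: L[3] = W
Query 2: D[0] = G
Query 3: B[0] = G
Query 4: B[1] = W
Query 5: L[2] = O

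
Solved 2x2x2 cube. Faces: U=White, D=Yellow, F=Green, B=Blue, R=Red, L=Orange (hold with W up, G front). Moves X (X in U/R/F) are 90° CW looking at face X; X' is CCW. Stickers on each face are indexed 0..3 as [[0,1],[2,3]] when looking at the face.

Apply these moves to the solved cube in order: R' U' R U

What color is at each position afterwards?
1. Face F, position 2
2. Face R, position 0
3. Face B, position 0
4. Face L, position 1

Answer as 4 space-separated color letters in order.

Answer: G W Y G

Derivation:
After move 1 (R'): R=RRRR U=WBWB F=GWGW D=YGYG B=YBYB
After move 2 (U'): U=BBWW F=OOGW R=GWRR B=RRYB L=YBOO
After move 3 (R): R=RGRW U=BOWW F=OGGG D=YYYR B=WRBB
After move 4 (U): U=WBWO F=RGGG R=WRRW B=YBBB L=OGOO
Query 1: F[2] = G
Query 2: R[0] = W
Query 3: B[0] = Y
Query 4: L[1] = G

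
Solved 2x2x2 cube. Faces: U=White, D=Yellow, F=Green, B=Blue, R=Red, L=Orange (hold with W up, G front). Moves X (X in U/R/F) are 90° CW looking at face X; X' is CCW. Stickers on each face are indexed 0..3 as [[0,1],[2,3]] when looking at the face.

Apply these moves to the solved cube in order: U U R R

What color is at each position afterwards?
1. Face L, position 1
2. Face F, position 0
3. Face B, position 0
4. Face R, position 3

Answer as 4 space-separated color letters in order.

After move 1 (U): U=WWWW F=RRGG R=BBRR B=OOBB L=GGOO
After move 2 (U): U=WWWW F=BBGG R=OORR B=GGBB L=RROO
After move 3 (R): R=RORO U=WBWG F=BYGY D=YBYG B=WGWB
After move 4 (R): R=RROO U=WYWY F=BBGG D=YWYW B=GGBB
Query 1: L[1] = R
Query 2: F[0] = B
Query 3: B[0] = G
Query 4: R[3] = O

Answer: R B G O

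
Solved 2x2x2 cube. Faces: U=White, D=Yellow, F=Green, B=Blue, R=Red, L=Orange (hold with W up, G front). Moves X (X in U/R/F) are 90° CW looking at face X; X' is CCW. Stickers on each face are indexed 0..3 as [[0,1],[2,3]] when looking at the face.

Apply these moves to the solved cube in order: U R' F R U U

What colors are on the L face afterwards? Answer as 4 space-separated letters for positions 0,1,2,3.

After move 1 (U): U=WWWW F=RRGG R=BBRR B=OOBB L=GGOO
After move 2 (R'): R=BRBR U=WBWO F=RWGW D=YRYG B=YOYB
After move 3 (F): F=GRWW U=WBOG R=WROR D=BBYG L=GYOR
After move 4 (R): R=OWRR U=WROW F=GBWG D=BYYY B=GOBB
After move 5 (U): U=OWWR F=OWWG R=GORR B=GYBB L=GBOR
After move 6 (U): U=WORW F=GOWG R=GYRR B=GBBB L=OWOR
Query: L face = OWOR

Answer: O W O R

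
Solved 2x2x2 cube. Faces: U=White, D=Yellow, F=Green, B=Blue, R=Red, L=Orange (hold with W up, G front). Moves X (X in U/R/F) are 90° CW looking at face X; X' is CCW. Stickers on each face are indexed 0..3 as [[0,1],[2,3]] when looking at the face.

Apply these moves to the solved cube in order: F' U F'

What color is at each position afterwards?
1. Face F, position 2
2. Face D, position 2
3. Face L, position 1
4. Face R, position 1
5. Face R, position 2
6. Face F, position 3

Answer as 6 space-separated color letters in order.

After move 1 (F'): F=GGGG U=WWRR R=YRYR D=OOYY L=OWOW
After move 2 (U): U=RWRW F=YRGG R=BBYR B=OWBB L=GGOW
After move 3 (F'): F=RGYG U=RWBY R=OBOR D=GWYY L=GWOR
Query 1: F[2] = Y
Query 2: D[2] = Y
Query 3: L[1] = W
Query 4: R[1] = B
Query 5: R[2] = O
Query 6: F[3] = G

Answer: Y Y W B O G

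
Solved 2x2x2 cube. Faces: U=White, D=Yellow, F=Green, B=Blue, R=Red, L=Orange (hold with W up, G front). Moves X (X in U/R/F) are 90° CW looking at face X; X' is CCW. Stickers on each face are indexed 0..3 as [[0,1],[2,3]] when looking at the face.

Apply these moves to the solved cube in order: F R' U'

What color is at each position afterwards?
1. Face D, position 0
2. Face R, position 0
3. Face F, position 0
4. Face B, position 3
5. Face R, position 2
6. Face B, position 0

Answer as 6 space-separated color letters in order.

Answer: R G O B W R

Derivation:
After move 1 (F): F=GGGG U=WWOO R=WRWR D=RRYY L=OYOY
After move 2 (R'): R=RRWW U=WBOB F=GWGO D=RGYG B=YBRB
After move 3 (U'): U=BBWO F=OYGO R=GWWW B=RRRB L=YBOY
Query 1: D[0] = R
Query 2: R[0] = G
Query 3: F[0] = O
Query 4: B[3] = B
Query 5: R[2] = W
Query 6: B[0] = R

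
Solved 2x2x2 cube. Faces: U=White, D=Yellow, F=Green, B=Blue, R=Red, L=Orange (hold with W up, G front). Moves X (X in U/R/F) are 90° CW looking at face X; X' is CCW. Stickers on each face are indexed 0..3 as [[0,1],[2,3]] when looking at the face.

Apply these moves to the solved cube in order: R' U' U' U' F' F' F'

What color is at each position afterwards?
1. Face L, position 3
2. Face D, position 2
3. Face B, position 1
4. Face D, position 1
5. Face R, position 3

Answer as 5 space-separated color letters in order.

Answer: G Y O Y R

Derivation:
After move 1 (R'): R=RRRR U=WBWB F=GWGW D=YGYG B=YBYB
After move 2 (U'): U=BBWW F=OOGW R=GWRR B=RRYB L=YBOO
After move 3 (U'): U=BWBW F=YBGW R=OORR B=GWYB L=RROO
After move 4 (U'): U=WWBB F=RRGW R=YBRR B=OOYB L=GWOO
After move 5 (F'): F=RWRG U=WWYR R=GBYR D=WOYG L=GBOB
After move 6 (F'): F=WGRR U=WWGY R=OBWR D=BBYG L=GROY
After move 7 (F'): F=GRWR U=WWOW R=BBBR D=RYYG L=GYOG
Query 1: L[3] = G
Query 2: D[2] = Y
Query 3: B[1] = O
Query 4: D[1] = Y
Query 5: R[3] = R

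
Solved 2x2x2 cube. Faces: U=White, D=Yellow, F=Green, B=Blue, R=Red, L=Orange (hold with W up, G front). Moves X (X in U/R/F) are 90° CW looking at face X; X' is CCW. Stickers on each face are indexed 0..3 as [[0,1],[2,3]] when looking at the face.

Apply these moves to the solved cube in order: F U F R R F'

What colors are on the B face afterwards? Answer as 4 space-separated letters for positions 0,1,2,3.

After move 1 (F): F=GGGG U=WWOO R=WRWR D=RRYY L=OYOY
After move 2 (U): U=OWOW F=WRGG R=BBWR B=OYBB L=GGOY
After move 3 (F): F=GWGR U=OWYG R=OBWR D=WBYY L=GROR
After move 4 (R): R=WORB U=OWYR F=GBGY D=WBYO B=GYWB
After move 5 (R): R=RWBO U=OBYY F=GBGO D=WWYG B=RYWB
After move 6 (F'): F=BOGG U=OBRB R=WWWO D=RRYG L=GYOY
Query: B face = RYWB

Answer: R Y W B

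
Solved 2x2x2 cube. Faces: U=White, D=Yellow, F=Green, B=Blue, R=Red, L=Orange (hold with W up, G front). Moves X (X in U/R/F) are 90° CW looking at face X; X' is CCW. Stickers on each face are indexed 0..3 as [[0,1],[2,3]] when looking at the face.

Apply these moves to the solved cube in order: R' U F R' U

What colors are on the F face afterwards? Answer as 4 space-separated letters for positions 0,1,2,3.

After move 1 (R'): R=RRRR U=WBWB F=GWGW D=YGYG B=YBYB
After move 2 (U): U=WWBB F=RRGW R=YBRR B=OOYB L=GWOO
After move 3 (F): F=GRWR U=WWOW R=BBBR D=RYYG L=GYOG
After move 4 (R'): R=BRBB U=WYOO F=GWWW D=RRYR B=GOYB
After move 5 (U): U=OWOY F=BRWW R=GOBB B=GYYB L=GWOG
Query: F face = BRWW

Answer: B R W W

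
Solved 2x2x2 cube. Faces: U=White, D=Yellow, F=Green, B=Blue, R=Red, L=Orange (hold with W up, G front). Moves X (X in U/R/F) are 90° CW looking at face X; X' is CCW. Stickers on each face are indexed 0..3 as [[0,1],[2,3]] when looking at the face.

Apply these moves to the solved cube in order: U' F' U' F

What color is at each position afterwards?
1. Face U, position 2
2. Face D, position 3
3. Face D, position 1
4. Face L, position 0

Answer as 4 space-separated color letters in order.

After move 1 (U'): U=WWWW F=OOGG R=GGRR B=RRBB L=BBOO
After move 2 (F'): F=OGOG U=WWGR R=YGYR D=BOYY L=BWOW
After move 3 (U'): U=WRWG F=BWOG R=OGYR B=YGBB L=RROW
After move 4 (F): F=OBGW U=WRWR R=WGGR D=YOYY L=RBOO
Query 1: U[2] = W
Query 2: D[3] = Y
Query 3: D[1] = O
Query 4: L[0] = R

Answer: W Y O R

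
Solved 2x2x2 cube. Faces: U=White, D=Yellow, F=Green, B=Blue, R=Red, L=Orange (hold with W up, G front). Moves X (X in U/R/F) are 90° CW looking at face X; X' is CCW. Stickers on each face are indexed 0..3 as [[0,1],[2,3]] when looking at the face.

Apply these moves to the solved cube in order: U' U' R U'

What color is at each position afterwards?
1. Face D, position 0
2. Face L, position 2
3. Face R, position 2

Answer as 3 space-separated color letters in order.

After move 1 (U'): U=WWWW F=OOGG R=GGRR B=RRBB L=BBOO
After move 2 (U'): U=WWWW F=BBGG R=OORR B=GGBB L=RROO
After move 3 (R): R=RORO U=WBWG F=BYGY D=YBYG B=WGWB
After move 4 (U'): U=BGWW F=RRGY R=BYRO B=ROWB L=WGOO
Query 1: D[0] = Y
Query 2: L[2] = O
Query 3: R[2] = R

Answer: Y O R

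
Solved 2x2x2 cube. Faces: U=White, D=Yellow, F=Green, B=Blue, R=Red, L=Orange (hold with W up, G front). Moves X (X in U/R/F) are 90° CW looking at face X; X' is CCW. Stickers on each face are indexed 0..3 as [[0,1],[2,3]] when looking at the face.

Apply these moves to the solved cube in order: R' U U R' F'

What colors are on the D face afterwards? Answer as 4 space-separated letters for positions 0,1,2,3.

After move 1 (R'): R=RRRR U=WBWB F=GWGW D=YGYG B=YBYB
After move 2 (U): U=WWBB F=RRGW R=YBRR B=OOYB L=GWOO
After move 3 (U): U=BWBW F=YBGW R=OORR B=GWYB L=RROO
After move 4 (R'): R=OROR U=BYBG F=YWGW D=YBYW B=GWGB
After move 5 (F'): F=WWYG U=BYOO R=BRYR D=ROYW L=RGOB
Query: D face = ROYW

Answer: R O Y W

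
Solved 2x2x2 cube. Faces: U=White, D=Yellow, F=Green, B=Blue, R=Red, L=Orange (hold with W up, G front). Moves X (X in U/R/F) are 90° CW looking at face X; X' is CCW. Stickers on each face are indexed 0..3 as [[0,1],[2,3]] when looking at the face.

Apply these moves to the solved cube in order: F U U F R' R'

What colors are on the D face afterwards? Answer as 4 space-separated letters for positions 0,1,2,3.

Answer: W O Y R

Derivation:
After move 1 (F): F=GGGG U=WWOO R=WRWR D=RRYY L=OYOY
After move 2 (U): U=OWOW F=WRGG R=BBWR B=OYBB L=GGOY
After move 3 (U): U=OOWW F=BBGG R=OYWR B=GGBB L=WROY
After move 4 (F): F=GBGB U=OOYR R=WYWR D=WOYY L=WROR
After move 5 (R'): R=YRWW U=OBYG F=GOGR D=WBYB B=YGOB
After move 6 (R'): R=RWYW U=OOYY F=GBGG D=WOYR B=BGBB
Query: D face = WOYR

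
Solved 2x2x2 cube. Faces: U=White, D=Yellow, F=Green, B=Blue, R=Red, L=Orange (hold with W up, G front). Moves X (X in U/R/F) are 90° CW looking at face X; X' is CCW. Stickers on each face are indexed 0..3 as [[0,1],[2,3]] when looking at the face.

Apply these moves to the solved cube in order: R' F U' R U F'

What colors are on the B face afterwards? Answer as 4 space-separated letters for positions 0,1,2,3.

Answer: Y B O B

Derivation:
After move 1 (R'): R=RRRR U=WBWB F=GWGW D=YGYG B=YBYB
After move 2 (F): F=GGWW U=WBOO R=WRBR D=RRYG L=OYOG
After move 3 (U'): U=BOWO F=OYWW R=GGBR B=WRYB L=YBOG
After move 4 (R): R=BGRG U=BYWW F=ORWG D=RYYW B=OROB
After move 5 (U): U=WBWY F=BGWG R=ORRG B=YBOB L=OROG
After move 6 (F'): F=GGBW U=WBOR R=YRRG D=RGYW L=OYOW
Query: B face = YBOB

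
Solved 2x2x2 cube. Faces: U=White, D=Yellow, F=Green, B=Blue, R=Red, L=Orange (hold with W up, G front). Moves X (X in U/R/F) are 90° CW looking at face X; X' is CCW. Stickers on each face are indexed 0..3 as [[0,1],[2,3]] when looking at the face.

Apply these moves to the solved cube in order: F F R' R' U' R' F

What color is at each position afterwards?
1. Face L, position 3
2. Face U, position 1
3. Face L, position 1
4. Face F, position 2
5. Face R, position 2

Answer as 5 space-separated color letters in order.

Answer: R G W Y R

Derivation:
After move 1 (F): F=GGGG U=WWOO R=WRWR D=RRYY L=OYOY
After move 2 (F): F=GGGG U=WWYY R=OROR D=WWYY L=OROR
After move 3 (R'): R=RROO U=WBYB F=GWGY D=WGYG B=YBWB
After move 4 (R'): R=RORO U=WWYY F=GBGB D=WWYY B=GBGB
After move 5 (U'): U=WYWY F=ORGB R=GBRO B=ROGB L=GBOR
After move 6 (R'): R=BOGR U=WGWR F=OYGY D=WRYB B=YOWB
After move 7 (F): F=GOYY U=WGRB R=WORR D=GBYB L=GWOR
Query 1: L[3] = R
Query 2: U[1] = G
Query 3: L[1] = W
Query 4: F[2] = Y
Query 5: R[2] = R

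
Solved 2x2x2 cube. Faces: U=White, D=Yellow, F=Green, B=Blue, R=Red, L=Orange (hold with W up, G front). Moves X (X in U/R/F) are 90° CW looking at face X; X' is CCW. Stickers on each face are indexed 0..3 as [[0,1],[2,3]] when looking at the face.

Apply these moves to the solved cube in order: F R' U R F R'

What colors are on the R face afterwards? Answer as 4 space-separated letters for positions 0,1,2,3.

After move 1 (F): F=GGGG U=WWOO R=WRWR D=RRYY L=OYOY
After move 2 (R'): R=RRWW U=WBOB F=GWGO D=RGYG B=YBRB
After move 3 (U): U=OWBB F=RRGO R=YBWW B=OYRB L=GWOY
After move 4 (R): R=WYWB U=ORBO F=RGGG D=RRYO B=BYWB
After move 5 (F): F=GRGG U=ORYW R=BYOB D=WWYO L=GROR
After move 6 (R'): R=YBBO U=OWYB F=GRGW D=WRYG B=OYWB
Query: R face = YBBO

Answer: Y B B O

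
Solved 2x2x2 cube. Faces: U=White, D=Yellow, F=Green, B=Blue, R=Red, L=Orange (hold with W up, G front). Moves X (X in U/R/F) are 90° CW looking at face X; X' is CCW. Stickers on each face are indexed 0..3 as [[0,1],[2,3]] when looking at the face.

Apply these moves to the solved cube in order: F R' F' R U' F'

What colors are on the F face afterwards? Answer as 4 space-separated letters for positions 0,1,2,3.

After move 1 (F): F=GGGG U=WWOO R=WRWR D=RRYY L=OYOY
After move 2 (R'): R=RRWW U=WBOB F=GWGO D=RGYG B=YBRB
After move 3 (F'): F=WOGG U=WBRW R=GRRW D=YYYG L=OBOO
After move 4 (R): R=RGWR U=WORG F=WYGG D=YRYY B=WBBB
After move 5 (U'): U=OGWR F=OBGG R=WYWR B=RGBB L=WBOO
After move 6 (F'): F=BGOG U=OGWW R=RYYR D=BOYY L=WROW
Query: F face = BGOG

Answer: B G O G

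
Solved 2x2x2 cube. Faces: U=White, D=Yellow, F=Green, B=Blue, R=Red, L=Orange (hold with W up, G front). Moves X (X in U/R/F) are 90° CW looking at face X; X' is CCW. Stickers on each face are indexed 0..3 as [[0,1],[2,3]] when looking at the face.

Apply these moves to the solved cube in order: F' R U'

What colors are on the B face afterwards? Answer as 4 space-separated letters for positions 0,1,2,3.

After move 1 (F'): F=GGGG U=WWRR R=YRYR D=OOYY L=OWOW
After move 2 (R): R=YYRR U=WGRG F=GOGY D=OBYB B=RBWB
After move 3 (U'): U=GGWR F=OWGY R=GORR B=YYWB L=RBOW
Query: B face = YYWB

Answer: Y Y W B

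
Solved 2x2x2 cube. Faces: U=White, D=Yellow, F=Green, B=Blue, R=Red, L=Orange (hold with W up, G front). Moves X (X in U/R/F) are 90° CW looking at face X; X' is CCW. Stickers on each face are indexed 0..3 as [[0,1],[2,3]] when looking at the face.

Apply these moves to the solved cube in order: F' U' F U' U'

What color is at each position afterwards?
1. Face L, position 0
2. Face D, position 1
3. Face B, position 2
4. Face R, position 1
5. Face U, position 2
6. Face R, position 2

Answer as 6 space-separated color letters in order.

Answer: W G B O R R

Derivation:
After move 1 (F'): F=GGGG U=WWRR R=YRYR D=OOYY L=OWOW
After move 2 (U'): U=WRWR F=OWGG R=GGYR B=YRBB L=BBOW
After move 3 (F): F=GOGW U=WRWB R=WGRR D=YGYY L=BOOO
After move 4 (U'): U=RBWW F=BOGW R=GORR B=WGBB L=YROO
After move 5 (U'): U=BWRW F=YRGW R=BORR B=GOBB L=WGOO
Query 1: L[0] = W
Query 2: D[1] = G
Query 3: B[2] = B
Query 4: R[1] = O
Query 5: U[2] = R
Query 6: R[2] = R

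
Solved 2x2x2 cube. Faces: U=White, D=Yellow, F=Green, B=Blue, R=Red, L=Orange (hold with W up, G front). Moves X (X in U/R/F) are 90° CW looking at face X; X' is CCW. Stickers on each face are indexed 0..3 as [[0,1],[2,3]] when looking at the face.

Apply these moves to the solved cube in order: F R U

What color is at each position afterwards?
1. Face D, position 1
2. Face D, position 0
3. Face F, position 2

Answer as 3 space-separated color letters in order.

After move 1 (F): F=GGGG U=WWOO R=WRWR D=RRYY L=OYOY
After move 2 (R): R=WWRR U=WGOG F=GRGY D=RBYB B=OBWB
After move 3 (U): U=OWGG F=WWGY R=OBRR B=OYWB L=GROY
Query 1: D[1] = B
Query 2: D[0] = R
Query 3: F[2] = G

Answer: B R G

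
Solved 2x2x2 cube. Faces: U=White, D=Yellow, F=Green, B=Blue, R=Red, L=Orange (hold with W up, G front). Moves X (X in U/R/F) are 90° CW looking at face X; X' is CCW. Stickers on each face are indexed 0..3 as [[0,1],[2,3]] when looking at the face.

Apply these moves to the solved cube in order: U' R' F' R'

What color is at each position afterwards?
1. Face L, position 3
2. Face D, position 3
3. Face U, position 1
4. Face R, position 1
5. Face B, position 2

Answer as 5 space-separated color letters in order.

After move 1 (U'): U=WWWW F=OOGG R=GGRR B=RRBB L=BBOO
After move 2 (R'): R=GRGR U=WBWR F=OWGW D=YOYG B=YRYB
After move 3 (F'): F=WWOG U=WBGG R=ORYR D=BOYG L=BROW
After move 4 (R'): R=RROY U=WYGY F=WBOG D=BWYG B=GROB
Query 1: L[3] = W
Query 2: D[3] = G
Query 3: U[1] = Y
Query 4: R[1] = R
Query 5: B[2] = O

Answer: W G Y R O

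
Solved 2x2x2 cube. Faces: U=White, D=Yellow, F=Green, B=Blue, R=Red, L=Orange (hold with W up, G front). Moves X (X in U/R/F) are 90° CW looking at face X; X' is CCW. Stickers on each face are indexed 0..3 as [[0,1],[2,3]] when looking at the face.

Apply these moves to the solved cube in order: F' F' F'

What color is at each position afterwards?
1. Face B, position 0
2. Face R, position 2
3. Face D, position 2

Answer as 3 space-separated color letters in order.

After move 1 (F'): F=GGGG U=WWRR R=YRYR D=OOYY L=OWOW
After move 2 (F'): F=GGGG U=WWYY R=OROR D=WWYY L=OROR
After move 3 (F'): F=GGGG U=WWOO R=WRWR D=RRYY L=OYOY
Query 1: B[0] = B
Query 2: R[2] = W
Query 3: D[2] = Y

Answer: B W Y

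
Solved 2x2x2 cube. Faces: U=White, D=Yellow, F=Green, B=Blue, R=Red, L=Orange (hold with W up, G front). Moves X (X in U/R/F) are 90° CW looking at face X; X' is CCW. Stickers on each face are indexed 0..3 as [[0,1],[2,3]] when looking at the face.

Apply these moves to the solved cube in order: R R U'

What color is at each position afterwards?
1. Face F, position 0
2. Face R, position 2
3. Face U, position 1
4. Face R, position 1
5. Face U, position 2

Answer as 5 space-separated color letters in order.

After move 1 (R): R=RRRR U=WGWG F=GYGY D=YBYB B=WBWB
After move 2 (R): R=RRRR U=WYWY F=GBGB D=YWYW B=GBGB
After move 3 (U'): U=YYWW F=OOGB R=GBRR B=RRGB L=GBOO
Query 1: F[0] = O
Query 2: R[2] = R
Query 3: U[1] = Y
Query 4: R[1] = B
Query 5: U[2] = W

Answer: O R Y B W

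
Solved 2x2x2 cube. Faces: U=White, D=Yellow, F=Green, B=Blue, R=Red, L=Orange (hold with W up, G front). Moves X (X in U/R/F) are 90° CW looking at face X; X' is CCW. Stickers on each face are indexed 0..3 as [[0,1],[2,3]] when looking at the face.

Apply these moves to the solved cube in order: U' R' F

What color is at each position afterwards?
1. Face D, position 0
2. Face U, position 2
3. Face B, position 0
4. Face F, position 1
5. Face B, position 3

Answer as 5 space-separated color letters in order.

Answer: G O Y O B

Derivation:
After move 1 (U'): U=WWWW F=OOGG R=GGRR B=RRBB L=BBOO
After move 2 (R'): R=GRGR U=WBWR F=OWGW D=YOYG B=YRYB
After move 3 (F): F=GOWW U=WBOB R=WRRR D=GGYG L=BYOO
Query 1: D[0] = G
Query 2: U[2] = O
Query 3: B[0] = Y
Query 4: F[1] = O
Query 5: B[3] = B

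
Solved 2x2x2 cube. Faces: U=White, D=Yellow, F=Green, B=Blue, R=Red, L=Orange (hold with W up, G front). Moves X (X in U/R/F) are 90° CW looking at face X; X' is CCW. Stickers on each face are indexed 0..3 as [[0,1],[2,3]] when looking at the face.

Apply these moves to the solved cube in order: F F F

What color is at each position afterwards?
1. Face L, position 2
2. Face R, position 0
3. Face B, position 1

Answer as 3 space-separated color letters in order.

After move 1 (F): F=GGGG U=WWOO R=WRWR D=RRYY L=OYOY
After move 2 (F): F=GGGG U=WWYY R=OROR D=WWYY L=OROR
After move 3 (F): F=GGGG U=WWRR R=YRYR D=OOYY L=OWOW
Query 1: L[2] = O
Query 2: R[0] = Y
Query 3: B[1] = B

Answer: O Y B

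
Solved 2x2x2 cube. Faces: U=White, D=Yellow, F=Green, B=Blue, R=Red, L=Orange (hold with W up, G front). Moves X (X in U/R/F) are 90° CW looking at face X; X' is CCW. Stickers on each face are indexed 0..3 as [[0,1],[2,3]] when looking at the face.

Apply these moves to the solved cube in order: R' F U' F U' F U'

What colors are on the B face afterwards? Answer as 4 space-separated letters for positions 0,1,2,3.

Answer: B O Y B

Derivation:
After move 1 (R'): R=RRRR U=WBWB F=GWGW D=YGYG B=YBYB
After move 2 (F): F=GGWW U=WBOO R=WRBR D=RRYG L=OYOG
After move 3 (U'): U=BOWO F=OYWW R=GGBR B=WRYB L=YBOG
After move 4 (F): F=WOWY U=BOGB R=WGOR D=BGYG L=YROR
After move 5 (U'): U=OBBG F=YRWY R=WOOR B=WGYB L=WROR
After move 6 (F): F=WYYR U=OBRR R=BOGR D=OWYG L=WBOG
After move 7 (U'): U=BROR F=WBYR R=WYGR B=BOYB L=WGOG
Query: B face = BOYB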